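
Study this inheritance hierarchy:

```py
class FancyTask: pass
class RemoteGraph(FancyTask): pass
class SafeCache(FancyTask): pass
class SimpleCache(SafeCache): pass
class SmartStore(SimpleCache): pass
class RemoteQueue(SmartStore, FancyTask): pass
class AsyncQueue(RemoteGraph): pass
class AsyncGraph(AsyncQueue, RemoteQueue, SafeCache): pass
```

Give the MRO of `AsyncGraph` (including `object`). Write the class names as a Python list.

L[AsyncGraph] = AsyncGraph + merge(L[AsyncQueue], L[RemoteQueue], L[SafeCache], [AsyncQueue RemoteQueue SafeCache])
  take AsyncQueue:  [AsyncQueue RemoteGraph FancyTask object] + [RemoteQueue SmartStore SimpleCache SafeCache FancyTask object] + [SafeCache FancyTask object] + [AsyncQueue RemoteQueue SafeCache]
  take RemoteGraph:  [RemoteGraph FancyTask object] + [RemoteQueue SmartStore SimpleCache SafeCache FancyTask object] + [SafeCache FancyTask object] + [RemoteQueue SafeCache]
  take RemoteQueue:  [FancyTask object] + [RemoteQueue SmartStore SimpleCache SafeCache FancyTask object] + [SafeCache FancyTask object] + [RemoteQueue SafeCache]
  take SmartStore:  [FancyTask object] + [SmartStore SimpleCache SafeCache FancyTask object] + [SafeCache FancyTask object] + [SafeCache]
  take SimpleCache:  [FancyTask object] + [SimpleCache SafeCache FancyTask object] + [SafeCache FancyTask object] + [SafeCache]
  take SafeCache:  [FancyTask object] + [SafeCache FancyTask object] + [SafeCache FancyTask object] + [SafeCache]
  take FancyTask:  [FancyTask object] + [FancyTask object] + [FancyTask object]
  take object:  [object] + [object] + [object]

[AsyncGraph, AsyncQueue, RemoteGraph, RemoteQueue, SmartStore, SimpleCache, SafeCache, FancyTask, object]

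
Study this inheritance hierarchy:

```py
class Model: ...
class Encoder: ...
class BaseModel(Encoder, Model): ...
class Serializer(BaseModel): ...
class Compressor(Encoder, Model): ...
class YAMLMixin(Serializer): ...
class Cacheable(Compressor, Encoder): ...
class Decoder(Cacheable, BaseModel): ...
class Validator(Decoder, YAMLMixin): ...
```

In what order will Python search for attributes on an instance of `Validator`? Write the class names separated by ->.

Validator -> Decoder -> Cacheable -> Compressor -> YAMLMixin -> Serializer -> BaseModel -> Encoder -> Model -> object

L[Validator] = Validator + merge(L[Decoder], L[YAMLMixin], [Decoder YAMLMixin])
  take Decoder:  [Decoder Cacheable Compressor BaseModel Encoder Model object] + [YAMLMixin Serializer BaseModel Encoder Model object] + [Decoder YAMLMixin]
  take Cacheable:  [Cacheable Compressor BaseModel Encoder Model object] + [YAMLMixin Serializer BaseModel Encoder Model object] + [YAMLMixin]
  take Compressor:  [Compressor BaseModel Encoder Model object] + [YAMLMixin Serializer BaseModel Encoder Model object] + [YAMLMixin]
  take YAMLMixin:  [BaseModel Encoder Model object] + [YAMLMixin Serializer BaseModel Encoder Model object] + [YAMLMixin]
  take Serializer:  [BaseModel Encoder Model object] + [Serializer BaseModel Encoder Model object]
  take BaseModel:  [BaseModel Encoder Model object] + [BaseModel Encoder Model object]
  take Encoder:  [Encoder Model object] + [Encoder Model object]
  take Model:  [Model object] + [Model object]
  take object:  [object] + [object]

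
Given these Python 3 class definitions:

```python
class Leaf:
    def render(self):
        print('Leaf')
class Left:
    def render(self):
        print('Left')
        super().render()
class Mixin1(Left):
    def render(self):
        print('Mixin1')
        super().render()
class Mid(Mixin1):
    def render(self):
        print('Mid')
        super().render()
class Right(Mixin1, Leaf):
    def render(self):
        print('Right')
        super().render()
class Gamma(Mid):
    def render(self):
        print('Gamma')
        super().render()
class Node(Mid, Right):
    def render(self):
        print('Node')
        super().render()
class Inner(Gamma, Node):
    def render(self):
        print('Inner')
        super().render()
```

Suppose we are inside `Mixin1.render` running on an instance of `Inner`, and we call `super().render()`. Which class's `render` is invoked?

L[Inner] = Inner + merge(L[Gamma], L[Node], [Gamma Node])
  take Gamma:  [Gamma Mid Mixin1 Left object] + [Node Mid Right Mixin1 Left Leaf object] + [Gamma Node]
  take Node:  [Mid Mixin1 Left object] + [Node Mid Right Mixin1 Left Leaf object] + [Node]
  take Mid:  [Mid Mixin1 Left object] + [Mid Right Mixin1 Left Leaf object]
  take Right:  [Mixin1 Left object] + [Right Mixin1 Left Leaf object]
  take Mixin1:  [Mixin1 Left object] + [Mixin1 Left Leaf object]
  take Left:  [Left object] + [Left Leaf object]
  take Leaf:  [object] + [Leaf object]
  take object:  [object] + [object]
MRO: Inner Gamma Node Mid Right Mixin1 Left Leaf object
super() in Mixin1.render on a Inner instance goes to the class after Mixin1 in Inner's MRO: Left.

Left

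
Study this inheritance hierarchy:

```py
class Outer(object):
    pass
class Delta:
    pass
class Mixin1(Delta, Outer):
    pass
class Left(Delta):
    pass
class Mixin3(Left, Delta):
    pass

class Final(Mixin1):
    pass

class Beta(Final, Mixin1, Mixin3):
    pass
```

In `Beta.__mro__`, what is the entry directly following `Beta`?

Final

L[Beta] = Beta + merge(L[Final], L[Mixin1], L[Mixin3], [Final Mixin1 Mixin3])
  take Final:  [Final Mixin1 Delta Outer object] + [Mixin1 Delta Outer object] + [Mixin3 Left Delta object] + [Final Mixin1 Mixin3]
  take Mixin1:  [Mixin1 Delta Outer object] + [Mixin1 Delta Outer object] + [Mixin3 Left Delta object] + [Mixin1 Mixin3]
  take Mixin3:  [Delta Outer object] + [Delta Outer object] + [Mixin3 Left Delta object] + [Mixin3]
  take Left:  [Delta Outer object] + [Delta Outer object] + [Left Delta object]
  take Delta:  [Delta Outer object] + [Delta Outer object] + [Delta object]
  take Outer:  [Outer object] + [Outer object] + [object]
  take object:  [object] + [object] + [object]
MRO: Beta Final Mixin1 Mixin3 Left Delta Outer object
Beta is at position 0; next is Final.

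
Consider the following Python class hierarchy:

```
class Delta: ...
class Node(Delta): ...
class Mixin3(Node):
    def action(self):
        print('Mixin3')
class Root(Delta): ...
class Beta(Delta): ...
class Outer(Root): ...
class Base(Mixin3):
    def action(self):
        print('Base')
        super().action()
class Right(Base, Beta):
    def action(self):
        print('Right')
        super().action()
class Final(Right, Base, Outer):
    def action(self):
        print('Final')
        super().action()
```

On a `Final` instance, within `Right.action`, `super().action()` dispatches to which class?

Base

L[Final] = Final + merge(L[Right], L[Base], L[Outer], [Right Base Outer])
  take Right:  [Right Base Mixin3 Node Beta Delta object] + [Base Mixin3 Node Delta object] + [Outer Root Delta object] + [Right Base Outer]
  take Base:  [Base Mixin3 Node Beta Delta object] + [Base Mixin3 Node Delta object] + [Outer Root Delta object] + [Base Outer]
  take Mixin3:  [Mixin3 Node Beta Delta object] + [Mixin3 Node Delta object] + [Outer Root Delta object] + [Outer]
  take Node:  [Node Beta Delta object] + [Node Delta object] + [Outer Root Delta object] + [Outer]
  take Beta:  [Beta Delta object] + [Delta object] + [Outer Root Delta object] + [Outer]
  take Outer:  [Delta object] + [Delta object] + [Outer Root Delta object] + [Outer]
  take Root:  [Delta object] + [Delta object] + [Root Delta object]
  take Delta:  [Delta object] + [Delta object] + [Delta object]
  take object:  [object] + [object] + [object]
MRO: Final Right Base Mixin3 Node Beta Outer Root Delta object
super() in Right.action on a Final instance goes to the class after Right in Final's MRO: Base.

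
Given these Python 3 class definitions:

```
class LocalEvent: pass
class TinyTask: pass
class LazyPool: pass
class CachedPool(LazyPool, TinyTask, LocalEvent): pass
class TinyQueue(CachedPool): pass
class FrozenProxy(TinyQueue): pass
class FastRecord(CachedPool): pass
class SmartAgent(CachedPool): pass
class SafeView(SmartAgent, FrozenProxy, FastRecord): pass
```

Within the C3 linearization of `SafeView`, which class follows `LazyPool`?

L[SafeView] = SafeView + merge(L[SmartAgent], L[FrozenProxy], L[FastRecord], [SmartAgent FrozenProxy FastRecord])
  take SmartAgent:  [SmartAgent CachedPool LazyPool TinyTask LocalEvent object] + [FrozenProxy TinyQueue CachedPool LazyPool TinyTask LocalEvent object] + [FastRecord CachedPool LazyPool TinyTask LocalEvent object] + [SmartAgent FrozenProxy FastRecord]
  take FrozenProxy:  [CachedPool LazyPool TinyTask LocalEvent object] + [FrozenProxy TinyQueue CachedPool LazyPool TinyTask LocalEvent object] + [FastRecord CachedPool LazyPool TinyTask LocalEvent object] + [FrozenProxy FastRecord]
  take TinyQueue:  [CachedPool LazyPool TinyTask LocalEvent object] + [TinyQueue CachedPool LazyPool TinyTask LocalEvent object] + [FastRecord CachedPool LazyPool TinyTask LocalEvent object] + [FastRecord]
  take FastRecord:  [CachedPool LazyPool TinyTask LocalEvent object] + [CachedPool LazyPool TinyTask LocalEvent object] + [FastRecord CachedPool LazyPool TinyTask LocalEvent object] + [FastRecord]
  take CachedPool:  [CachedPool LazyPool TinyTask LocalEvent object] + [CachedPool LazyPool TinyTask LocalEvent object] + [CachedPool LazyPool TinyTask LocalEvent object]
  take LazyPool:  [LazyPool TinyTask LocalEvent object] + [LazyPool TinyTask LocalEvent object] + [LazyPool TinyTask LocalEvent object]
  take TinyTask:  [TinyTask LocalEvent object] + [TinyTask LocalEvent object] + [TinyTask LocalEvent object]
  take LocalEvent:  [LocalEvent object] + [LocalEvent object] + [LocalEvent object]
  take object:  [object] + [object] + [object]
MRO: SafeView SmartAgent FrozenProxy TinyQueue FastRecord CachedPool LazyPool TinyTask LocalEvent object
LazyPool is at position 6; next is TinyTask.

TinyTask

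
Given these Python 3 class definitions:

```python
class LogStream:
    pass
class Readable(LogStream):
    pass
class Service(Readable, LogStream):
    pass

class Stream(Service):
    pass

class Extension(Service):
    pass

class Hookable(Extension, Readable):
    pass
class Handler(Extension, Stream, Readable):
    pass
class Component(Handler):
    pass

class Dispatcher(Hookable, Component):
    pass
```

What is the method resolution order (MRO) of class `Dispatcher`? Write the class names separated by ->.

Dispatcher -> Hookable -> Component -> Handler -> Extension -> Stream -> Service -> Readable -> LogStream -> object

L[Dispatcher] = Dispatcher + merge(L[Hookable], L[Component], [Hookable Component])
  take Hookable:  [Hookable Extension Service Readable LogStream object] + [Component Handler Extension Stream Service Readable LogStream object] + [Hookable Component]
  take Component:  [Extension Service Readable LogStream object] + [Component Handler Extension Stream Service Readable LogStream object] + [Component]
  take Handler:  [Extension Service Readable LogStream object] + [Handler Extension Stream Service Readable LogStream object]
  take Extension:  [Extension Service Readable LogStream object] + [Extension Stream Service Readable LogStream object]
  take Stream:  [Service Readable LogStream object] + [Stream Service Readable LogStream object]
  take Service:  [Service Readable LogStream object] + [Service Readable LogStream object]
  take Readable:  [Readable LogStream object] + [Readable LogStream object]
  take LogStream:  [LogStream object] + [LogStream object]
  take object:  [object] + [object]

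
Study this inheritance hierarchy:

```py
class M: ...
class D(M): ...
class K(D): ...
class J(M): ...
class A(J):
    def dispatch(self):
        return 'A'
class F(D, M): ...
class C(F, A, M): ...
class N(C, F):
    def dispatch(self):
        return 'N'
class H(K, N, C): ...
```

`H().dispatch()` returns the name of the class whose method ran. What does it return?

N

L[H] = H + merge(L[K], L[N], L[C], [K N C])
  take K:  [K D M object] + [N C F D A J M object] + [C F D A J M object] + [K N C]
  take N:  [D M object] + [N C F D A J M object] + [C F D A J M object] + [N C]
  take C:  [D M object] + [C F D A J M object] + [C F D A J M object] + [C]
  take F:  [D M object] + [F D A J M object] + [F D A J M object]
  take D:  [D M object] + [D A J M object] + [D A J M object]
  take A:  [M object] + [A J M object] + [A J M object]
  take J:  [M object] + [J M object] + [J M object]
  take M:  [M object] + [M object] + [M object]
  take object:  [object] + [object] + [object]
MRO: H K N C F D A J M object
dispatch is defined in: A, N. First along the MRO is N.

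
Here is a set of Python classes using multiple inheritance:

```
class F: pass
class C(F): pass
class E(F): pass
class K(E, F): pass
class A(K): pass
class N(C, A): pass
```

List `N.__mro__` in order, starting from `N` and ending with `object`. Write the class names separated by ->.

L[N] = N + merge(L[C], L[A], [C A])
  take C:  [C F object] + [A K E F object] + [C A]
  take A:  [F object] + [A K E F object] + [A]
  take K:  [F object] + [K E F object]
  take E:  [F object] + [E F object]
  take F:  [F object] + [F object]
  take object:  [object] + [object]

N -> C -> A -> K -> E -> F -> object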